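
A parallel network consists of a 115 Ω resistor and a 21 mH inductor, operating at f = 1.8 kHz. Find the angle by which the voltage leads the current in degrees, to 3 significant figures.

25.8°

ω = 2πf = 11310 rad/s
X_L = ωL = 238 Ω
Parallel: admittances add. Y = 1/R + 1/(jωL)
Y = (0.00870 − j0.00421) S
|Y| = 0.00966 S → |Z| = 1/|Y| = 104 Ω, ∠Z = −∠Y = 25.8°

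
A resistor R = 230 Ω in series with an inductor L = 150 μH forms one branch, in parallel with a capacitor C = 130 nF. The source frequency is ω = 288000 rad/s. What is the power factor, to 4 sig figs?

0.1138

X_L = ωL = 43.20 Ω
X_C = 1/(ωC) = 26.71 Ω
Branch 1 (R+jX_L): Z₁ = 230.0 + j43.20 Ω, |Z₁| = 234.0 Ω
Branch 2 (−jX_C): Z₂ = −j26.71 Ω
Parallel: Z = Z₁Z₂/(Z₁+Z₂), |Z| = 27.11 Ω, ∠Z = -83.46°
cos φ = cos(-83.46°) = 0.1138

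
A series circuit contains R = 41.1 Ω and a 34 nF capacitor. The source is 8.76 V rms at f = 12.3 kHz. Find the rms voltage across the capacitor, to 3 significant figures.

ω = 2πf = 77280 rad/s
X_C = 1/(ωC) = 381 Ω
Z = 41.1 − j381 Ω
|Z| = √(41.1² + 381²) = 383 Ω
I = V/|Z| = 22.9 mA
V_C = I·|Z_C| = 0.0229 × 381 = 8.71 V

8.71 V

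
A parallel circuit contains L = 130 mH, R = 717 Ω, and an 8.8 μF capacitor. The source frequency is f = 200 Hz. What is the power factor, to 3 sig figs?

ω = 2πf = 1257 rad/s
X_L = ωL = 163 Ω
X_C = 1/(ωC) = 90.4 Ω
Parallel: admittances add. Y = 1/R + 1/(jωL) + jωC
Y = (0.00139 + j0.00494) S
|Y| = 0.00513 S → |Z| = 1/|Y| = 195 Ω, ∠Z = −∠Y = -74.2°
cos φ = cos(-74.2°) = 0.272

0.272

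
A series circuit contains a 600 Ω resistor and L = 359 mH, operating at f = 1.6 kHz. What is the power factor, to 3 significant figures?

ω = 2πf = 10050 rad/s
X_L = ωL = 3610 Ω
Z = 600 + j3610 Ω
|Z| = √(600² + 3610²) = 3660 Ω
∠Z = arctan(3610/600) = 80.6°
cos φ = cos(80.6°) = 0.164

0.164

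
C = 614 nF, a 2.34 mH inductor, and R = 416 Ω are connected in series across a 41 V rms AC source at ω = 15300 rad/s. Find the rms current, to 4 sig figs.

X_L = ωL = 35.80 Ω
X_C = 1/(ωC) = 106.4 Ω
Net reactance X = X_L − X_C = -70.65 Ω
Z = 416.0 − j70.65 Ω
|Z| = √(416.0² + 70.65²) = 422.0 Ω
I = V/|Z| = 41/422.0 = 97.17 mA

97.17 mA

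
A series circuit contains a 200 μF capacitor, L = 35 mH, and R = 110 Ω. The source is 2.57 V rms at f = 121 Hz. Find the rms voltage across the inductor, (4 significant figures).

ω = 2πf = 760.3 rad/s
X_L = ωL = 26.61 Ω
X_C = 1/(ωC) = 6.577 Ω
Net reactance X = X_L − X_C = 20.03 Ω
Z = 110.0 + j20.03 Ω
|Z| = √(110.0² + 20.03²) = 111.8 Ω
I = V/|Z| = 22.99 mA
V_L = I·|Z_L| = 0.02299 × 26.61 = 0.6116 V

0.6116 V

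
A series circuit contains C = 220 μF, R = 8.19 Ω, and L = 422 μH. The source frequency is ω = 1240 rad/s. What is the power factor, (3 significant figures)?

X_L = ωL = 0.523 Ω
X_C = 1/(ωC) = 3.67 Ω
Net reactance X = X_L − X_C = -3.14 Ω
Z = 8.19 − j3.14 Ω
|Z| = √(8.19² + 3.14²) = 8.77 Ω
∠Z = arctan(-3.14/8.19) = -21.0°
cos φ = cos(-21.0°) = 0.934

0.934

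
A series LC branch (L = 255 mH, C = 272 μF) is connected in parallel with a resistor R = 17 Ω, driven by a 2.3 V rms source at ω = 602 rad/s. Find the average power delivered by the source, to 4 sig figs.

311.2 mW

X_L = ωL = 153.5 Ω
X_C = 1/(ωC) = 6.107 Ω
Branch 1: Z₁ = R = 17.00 Ω
Branch 2 (series LC): Z₂ = j(X_L − X_C) = j147.4 Ω
Parallel: Z = Z₁Z₂/(Z₁+Z₂), |Z| = 16.89 Ω, ∠Z = 6.579°
I = V/|Z| = 136.2 mA
P = VI cos φ = 2.3 × 0.1362 × cos(6.579°) = 311.2 mW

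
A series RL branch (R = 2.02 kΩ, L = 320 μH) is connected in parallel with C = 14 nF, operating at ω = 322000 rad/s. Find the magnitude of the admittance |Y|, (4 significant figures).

4.510 mS

X_L = ωL = 103.0 Ω
X_C = 1/(ωC) = 221.8 Ω
Branch 1 (R+jX_L): Z₁ = 2020 + j103.0 Ω, |Z₁| = 2023 Ω
Branch 2 (−jX_C): Z₂ = −j221.8 Ω
Parallel: Z = Z₁Z₂/(Z₁+Z₂), |Z| = 221.7 Ω, ∠Z = -83.71°
|Y| = 1/|Z| = 4.510 mS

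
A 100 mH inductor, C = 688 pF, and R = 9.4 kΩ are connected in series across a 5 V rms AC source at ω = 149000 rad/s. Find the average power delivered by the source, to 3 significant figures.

2.05 mW

X_L = ωL = 14900 Ω
X_C = 1/(ωC) = 9750 Ω
Net reactance X = X_L − X_C = 5150 Ω
Z = 9400 + j5150 Ω
|Z| = √(9400² + 5150²) = 10700 Ω
∠Z = arctan(5150/9400) = 28.7°
I = V/|Z| = 467 μA
P = VI cos φ = 5 × 0.000467 × cos(28.7°) = 2.05 mW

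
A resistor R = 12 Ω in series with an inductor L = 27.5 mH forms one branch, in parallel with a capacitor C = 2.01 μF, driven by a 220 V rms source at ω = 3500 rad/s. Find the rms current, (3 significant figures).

X_L = ωL = 96.2 Ω
X_C = 1/(ωC) = 142 Ω
Branch 1 (R+jX_L): Z₁ = 12.0 + j96.2 Ω, |Z₁| = 97.0 Ω
Branch 2 (−jX_C): Z₂ = −j142 Ω
Parallel: Z = Z₁Z₂/(Z₁+Z₂), |Z| = 291 Ω, ∠Z = 68.2°
I = V/|Z| = 220/291 = 757 mA

757 mA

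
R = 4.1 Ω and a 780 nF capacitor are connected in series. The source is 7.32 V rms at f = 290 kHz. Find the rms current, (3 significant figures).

ω = 2πf = 1.822e+06 rad/s
X_C = 1/(ωC) = 0.704 Ω
Z = 4.10 − j0.704 Ω
|Z| = √(4.10² + 0.704²) = 4.16 Ω
I = V/|Z| = 7.32/4.16 = 1.76 A

1.76 A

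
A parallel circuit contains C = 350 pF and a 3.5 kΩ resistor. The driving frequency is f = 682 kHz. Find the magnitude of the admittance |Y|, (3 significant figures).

ω = 2πf = 4.285e+06 rad/s
X_C = 1/(ωC) = 667 Ω
Parallel: admittances add. Y = 1/R + jωC
Y = (0.000286 + j0.00150) S
|Y| = 0.00153 S → |Z| = 1/|Y| = 655 Ω, ∠Z = −∠Y = -79.2°

1.53 mS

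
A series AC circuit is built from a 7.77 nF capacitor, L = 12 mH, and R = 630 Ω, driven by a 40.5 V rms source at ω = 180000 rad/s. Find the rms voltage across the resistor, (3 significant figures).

16.2 V

X_L = ωL = 2160 Ω
X_C = 1/(ωC) = 715 Ω
Net reactance X = X_L − X_C = 1440 Ω
Z = 630 + j1440 Ω
|Z| = √(630² + 1440²) = 1580 Ω
I = V/|Z| = 25.7 mA
V_R = I·|Z_R| = 0.0257 × 630 = 16.2 V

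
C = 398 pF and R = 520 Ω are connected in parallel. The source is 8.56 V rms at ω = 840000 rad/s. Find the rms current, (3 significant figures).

16.7 mA

X_C = 1/(ωC) = 2990 Ω
Parallel: admittances add. Y = 1/R + jωC
Y = (0.00192 + j0.000334) S
|Y| = 0.00195 S → |Z| = 1/|Y| = 512 Ω, ∠Z = −∠Y = -9.86°
I = V/|Z| = 8.56/512 = 16.7 mA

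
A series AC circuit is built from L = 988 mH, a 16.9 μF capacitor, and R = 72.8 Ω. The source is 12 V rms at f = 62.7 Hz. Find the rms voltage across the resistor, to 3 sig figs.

ω = 2πf = 394.0 rad/s
X_L = ωL = 389 Ω
X_C = 1/(ωC) = 150 Ω
Net reactance X = X_L − X_C = 239 Ω
Z = 72.8 + j239 Ω
|Z| = √(72.8² + 239²) = 250 Ω
I = V/|Z| = 48.0 mA
V_R = I·|Z_R| = 0.0480 × 72.8 = 3.50 V

3.50 V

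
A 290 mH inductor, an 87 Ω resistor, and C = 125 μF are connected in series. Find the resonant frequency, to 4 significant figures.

26.43 Hz

ω₀ = 1/√(LC) = 1/√(0.29 × 0.000125) = 166.1 rad/s
f₀ = ω₀/(2π) = 26.43 Hz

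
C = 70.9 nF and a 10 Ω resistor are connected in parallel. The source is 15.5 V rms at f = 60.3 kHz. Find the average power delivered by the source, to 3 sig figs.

ω = 2πf = 378900 rad/s
X_C = 1/(ωC) = 37.2 Ω
Parallel: admittances add. Y = 1/R + jωC
Y = (0.100 + j0.0269) S
|Y| = 0.104 S → |Z| = 1/|Y| = 9.66 Ω, ∠Z = −∠Y = -15.0°
I = V/|Z| = 1.60 A
P = VI cos φ = 15.5 × 1.60 × cos(-15.0°) = 24.0 W

24.0 W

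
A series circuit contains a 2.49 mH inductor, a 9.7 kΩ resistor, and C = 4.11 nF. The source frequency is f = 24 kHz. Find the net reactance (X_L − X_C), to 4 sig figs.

ω = 2πf = 150800 rad/s
X_L = ωL = 375.5 Ω
X_C = 1/(ωC) = 1613 Ω
X = 375.5 − 1613 = -1238 Ω

-1238 Ω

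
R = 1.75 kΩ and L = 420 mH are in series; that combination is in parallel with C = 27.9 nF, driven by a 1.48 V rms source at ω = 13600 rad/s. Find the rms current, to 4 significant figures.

332.7 μA

X_L = ωL = 5712 Ω
X_C = 1/(ωC) = 2635 Ω
Branch 1 (R+jX_L): Z₁ = 1750 + j5712 Ω, |Z₁| = 5974 Ω
Branch 2 (−jX_C): Z₂ = −j2635 Ω
Parallel: Z = Z₁Z₂/(Z₁+Z₂), |Z| = 4448 Ω, ∠Z = -77.40°
I = V/|Z| = 1.48/4448 = 332.7 μA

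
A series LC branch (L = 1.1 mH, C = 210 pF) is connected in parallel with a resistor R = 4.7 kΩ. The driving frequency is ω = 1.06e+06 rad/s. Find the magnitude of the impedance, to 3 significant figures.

X_L = ωL = 1170 Ω
X_C = 1/(ωC) = 4490 Ω
Branch 1: Z₁ = R = 4700 Ω
Branch 2 (series LC): Z₂ = j(X_L − X_C) = −j3330 Ω
Parallel: Z = Z₁Z₂/(Z₁+Z₂), |Z| = 2720 Ω, ∠Z = -54.7°

2720 Ω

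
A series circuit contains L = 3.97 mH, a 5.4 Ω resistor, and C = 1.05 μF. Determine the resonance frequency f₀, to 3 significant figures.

2.47 kHz

ω₀ = 1/√(LC) = 1/√(0.00397 × 1.05e-06) = 15490 rad/s
f₀ = ω₀/(2π) = 2.47 kHz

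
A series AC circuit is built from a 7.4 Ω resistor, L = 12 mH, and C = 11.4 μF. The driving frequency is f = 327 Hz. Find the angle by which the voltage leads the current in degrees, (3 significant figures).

ω = 2πf = 2055 rad/s
X_L = ωL = 24.7 Ω
X_C = 1/(ωC) = 42.7 Ω
Net reactance X = X_L − X_C = -18.0 Ω
Z = 7.40 − j18.0 Ω
|Z| = √(7.40² + 18.0²) = 19.5 Ω
∠Z = arctan(-18.0/7.40) = -67.7°

-67.7°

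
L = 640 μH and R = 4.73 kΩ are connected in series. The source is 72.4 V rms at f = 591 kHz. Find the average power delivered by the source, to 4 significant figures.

884.8 mW

ω = 2πf = 3.713e+06 rad/s
X_L = ωL = 2377 Ω
Z = 4730 + j2377 Ω
|Z| = √(4730² + 2377²) = 5293 Ω
∠Z = arctan(2377/4730) = 26.68°
I = V/|Z| = 13.68 mA
P = VI cos φ = 72.4 × 0.01368 × cos(26.68°) = 884.8 mW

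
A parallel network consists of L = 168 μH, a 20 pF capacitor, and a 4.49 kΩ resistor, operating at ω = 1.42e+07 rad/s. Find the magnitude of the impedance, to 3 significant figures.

X_L = ωL = 2390 Ω
X_C = 1/(ωC) = 3520 Ω
Parallel: admittances add. Y = 1/R + 1/(jωL) + jωC
Y = (0.000223 − j0.000135) S
|Y| = 0.000261 S → |Z| = 1/|Y| = 3840 Ω, ∠Z = −∠Y = 31.3°

3840 Ω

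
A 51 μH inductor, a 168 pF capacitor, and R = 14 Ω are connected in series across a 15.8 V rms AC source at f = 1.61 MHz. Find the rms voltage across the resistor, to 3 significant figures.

ω = 2πf = 1.012e+07 rad/s
X_L = ωL = 516 Ω
X_C = 1/(ωC) = 588 Ω
Net reactance X = X_L − X_C = -72.5 Ω
Z = 14.0 − j72.5 Ω
|Z| = √(14.0² + 72.5²) = 73.8 Ω
I = V/|Z| = 214 mA
V_R = I·|Z_R| = 0.214 × 14.0 = 3.00 V

3.00 V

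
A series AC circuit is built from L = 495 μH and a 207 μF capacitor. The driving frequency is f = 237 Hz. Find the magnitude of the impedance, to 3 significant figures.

2.51 Ω

ω = 2πf = 1489 rad/s
X_L = ωL = 0.737 Ω
X_C = 1/(ωC) = 3.24 Ω
Net reactance X = X_L − X_C = -2.51 Ω
Z = − j2.51 Ω
|Z| = √(0² + 2.51²) = 2.51 Ω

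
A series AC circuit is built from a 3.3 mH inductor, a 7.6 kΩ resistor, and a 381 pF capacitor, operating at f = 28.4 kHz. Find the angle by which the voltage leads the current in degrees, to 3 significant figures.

ω = 2πf = 178400 rad/s
X_L = ωL = 589 Ω
X_C = 1/(ωC) = 14700 Ω
Net reactance X = X_L − X_C = -14100 Ω
Z = 7600 − j14100 Ω
|Z| = √(7600² + 14100²) = 16000 Ω
∠Z = arctan(-14100/7600) = -61.7°

-61.7°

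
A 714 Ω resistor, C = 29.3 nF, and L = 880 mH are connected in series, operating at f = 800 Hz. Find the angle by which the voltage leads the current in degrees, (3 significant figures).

ω = 2πf = 5027 rad/s
X_L = ωL = 4420 Ω
X_C = 1/(ωC) = 6790 Ω
Net reactance X = X_L − X_C = -2370 Ω
Z = 714 − j2370 Ω
|Z| = √(714² + 2370²) = 2470 Ω
∠Z = arctan(-2370/714) = -73.2°

-73.2°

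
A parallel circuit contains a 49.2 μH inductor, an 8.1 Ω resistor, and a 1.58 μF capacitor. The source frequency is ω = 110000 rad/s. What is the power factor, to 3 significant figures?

0.996

X_L = ωL = 5.41 Ω
X_C = 1/(ωC) = 5.75 Ω
Parallel: admittances add. Y = 1/R + 1/(jωL) + jωC
Y = (0.123 − j0.0110) S
|Y| = 0.124 S → |Z| = 1/|Y| = 8.07 Ω, ∠Z = −∠Y = 5.08°
cos φ = cos(5.08°) = 0.996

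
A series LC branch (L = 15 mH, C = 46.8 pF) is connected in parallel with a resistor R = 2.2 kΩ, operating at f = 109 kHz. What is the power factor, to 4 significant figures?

ω = 2πf = 684900 rad/s
X_L = ωL = 10270 Ω
X_C = 1/(ωC) = 31200 Ω
Branch 1: Z₁ = R = 2200 Ω
Branch 2 (series LC): Z₂ = j(X_L − X_C) = −j20930 Ω
Parallel: Z = Z₁Z₂/(Z₁+Z₂), |Z| = 2188 Ω, ∠Z = -6.001°
cos φ = cos(-6.001°) = 0.9945

0.9945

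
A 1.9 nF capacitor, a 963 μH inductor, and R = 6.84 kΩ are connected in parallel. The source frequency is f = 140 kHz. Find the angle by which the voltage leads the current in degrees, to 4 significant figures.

ω = 2πf = 879600 rad/s
X_L = ωL = 847.1 Ω
X_C = 1/(ωC) = 598.3 Ω
Parallel: admittances add. Y = 1/R + 1/(jωL) + jωC
Y = (0.0001462 + j0.0004908) S
|Y| = 0.0005121 S → |Z| = 1/|Y| = 1953 Ω, ∠Z = −∠Y = -73.41°

-73.41°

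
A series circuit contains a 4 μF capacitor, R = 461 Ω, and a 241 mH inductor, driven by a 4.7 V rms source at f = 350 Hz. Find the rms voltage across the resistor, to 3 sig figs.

3.49 V

ω = 2πf = 2199 rad/s
X_L = ωL = 530 Ω
X_C = 1/(ωC) = 114 Ω
Net reactance X = X_L − X_C = 416 Ω
Z = 461 + j416 Ω
|Z| = √(461² + 416²) = 621 Ω
I = V/|Z| = 7.57 mA
V_R = I·|Z_R| = 0.00757 × 461 = 3.49 V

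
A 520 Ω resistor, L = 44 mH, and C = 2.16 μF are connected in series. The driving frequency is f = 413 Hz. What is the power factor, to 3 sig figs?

0.992

ω = 2πf = 2595 rad/s
X_L = ωL = 114 Ω
X_C = 1/(ωC) = 178 Ω
Net reactance X = X_L − X_C = -64.2 Ω
Z = 520 − j64.2 Ω
|Z| = √(520² + 64.2²) = 524 Ω
∠Z = arctan(-64.2/520) = -7.04°
cos φ = cos(-7.04°) = 0.992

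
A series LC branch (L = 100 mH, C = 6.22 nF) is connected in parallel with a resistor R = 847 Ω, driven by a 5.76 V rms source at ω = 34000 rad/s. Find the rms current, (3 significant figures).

X_L = ωL = 3400 Ω
X_C = 1/(ωC) = 4730 Ω
Branch 1: Z₁ = R = 847 Ω
Branch 2 (series LC): Z₂ = j(X_L − X_C) = −j1330 Ω
Parallel: Z = Z₁Z₂/(Z₁+Z₂), |Z| = 714 Ω, ∠Z = -32.5°
I = V/|Z| = 5.76/714 = 8.06 mA

8.06 mA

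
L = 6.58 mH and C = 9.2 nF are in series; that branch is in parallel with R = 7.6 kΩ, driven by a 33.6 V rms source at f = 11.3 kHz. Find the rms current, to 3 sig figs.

31.9 mA

ω = 2πf = 71000 rad/s
X_L = ωL = 467 Ω
X_C = 1/(ωC) = 1530 Ω
Branch 1: Z₁ = R = 7600 Ω
Branch 2 (series LC): Z₂ = j(X_L − X_C) = −j1060 Ω
Parallel: Z = Z₁Z₂/(Z₁+Z₂), |Z| = 1050 Ω, ∠Z = -82.0°
I = V/|Z| = 33.6/1050 = 31.9 mA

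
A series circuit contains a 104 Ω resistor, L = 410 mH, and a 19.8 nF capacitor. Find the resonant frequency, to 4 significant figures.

1.766 kHz

ω₀ = 1/√(LC) = 1/√(0.41 × 1.98e-08) = 11100 rad/s
f₀ = ω₀/(2π) = 1.766 kHz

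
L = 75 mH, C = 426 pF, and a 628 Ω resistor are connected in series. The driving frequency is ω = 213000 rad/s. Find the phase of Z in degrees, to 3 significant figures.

X_L = ωL = 16000 Ω
X_C = 1/(ωC) = 11000 Ω
Net reactance X = X_L − X_C = 4950 Ω
Z = 628 + j4950 Ω
|Z| = √(628² + 4950²) = 4990 Ω
∠Z = arctan(4950/628) = 82.8°

82.8°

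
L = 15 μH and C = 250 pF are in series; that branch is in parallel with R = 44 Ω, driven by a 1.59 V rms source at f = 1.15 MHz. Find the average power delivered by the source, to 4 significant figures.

ω = 2πf = 7.226e+06 rad/s
X_L = ωL = 108.4 Ω
X_C = 1/(ωC) = 553.6 Ω
Branch 1: Z₁ = R = 44.00 Ω
Branch 2 (series LC): Z₂ = j(X_L − X_C) = −j445.2 Ω
Parallel: Z = Z₁Z₂/(Z₁+Z₂), |Z| = 43.79 Ω, ∠Z = -5.644°
I = V/|Z| = 36.31 mA
P = VI cos φ = 1.59 × 0.03631 × cos(-5.644°) = 57.46 mW

57.46 mW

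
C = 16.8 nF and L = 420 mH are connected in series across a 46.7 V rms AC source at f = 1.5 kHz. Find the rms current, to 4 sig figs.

ω = 2πf = 9425 rad/s
X_L = ωL = 3958 Ω
X_C = 1/(ωC) = 6316 Ω
Net reactance X = X_L − X_C = -2357 Ω
Z = − j2357 Ω
|Z| = √(0² + 2357²) = 2357 Ω
I = V/|Z| = 46.7/2357 = 19.81 mA

19.81 mA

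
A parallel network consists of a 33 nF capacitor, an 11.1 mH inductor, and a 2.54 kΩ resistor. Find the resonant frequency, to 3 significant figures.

ω₀ = 1/√(LC) = 1/√(0.0111 × 3.3e-08) = 52250 rad/s
f₀ = ω₀/(2π) = 8.32 kHz

8.32 kHz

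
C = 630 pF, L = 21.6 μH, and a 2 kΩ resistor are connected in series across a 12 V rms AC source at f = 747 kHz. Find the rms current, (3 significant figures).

5.96 mA

ω = 2πf = 4.694e+06 rad/s
X_L = ωL = 101 Ω
X_C = 1/(ωC) = 338 Ω
Net reactance X = X_L − X_C = -237 Ω
Z = 2000 − j237 Ω
|Z| = √(2000² + 237²) = 2010 Ω
I = V/|Z| = 12/2010 = 5.96 mA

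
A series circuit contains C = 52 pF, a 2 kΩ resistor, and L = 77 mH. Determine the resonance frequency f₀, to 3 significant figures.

79.5 kHz

ω₀ = 1/√(LC) = 1/√(0.077 × 5.2e-11) = 499800 rad/s
f₀ = ω₀/(2π) = 79.5 kHz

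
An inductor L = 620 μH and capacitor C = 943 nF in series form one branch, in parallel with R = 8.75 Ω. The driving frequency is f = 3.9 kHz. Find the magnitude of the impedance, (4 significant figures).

ω = 2πf = 24500 rad/s
X_L = ωL = 15.19 Ω
X_C = 1/(ωC) = 43.28 Ω
Branch 1: Z₁ = R = 8.750 Ω
Branch 2 (series LC): Z₂ = j(X_L − X_C) = −j28.08 Ω
Parallel: Z = Z₁Z₂/(Z₁+Z₂), |Z| = 8.354 Ω, ∠Z = -17.31°

8.354 Ω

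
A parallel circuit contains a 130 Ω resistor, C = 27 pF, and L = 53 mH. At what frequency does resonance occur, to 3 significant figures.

133 kHz

ω₀ = 1/√(LC) = 1/√(0.053 × 2.7e-11) = 835900 rad/s
f₀ = ω₀/(2π) = 133 kHz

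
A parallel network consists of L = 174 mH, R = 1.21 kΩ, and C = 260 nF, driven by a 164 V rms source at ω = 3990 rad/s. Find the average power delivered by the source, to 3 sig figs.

22.2 W

X_L = ωL = 694 Ω
X_C = 1/(ωC) = 964 Ω
Parallel: admittances add. Y = 1/R + 1/(jωL) + jωC
Y = (0.000826 − j0.000403) S
|Y| = 0.000919 S → |Z| = 1/|Y| = 1090 Ω, ∠Z = −∠Y = 26.0°
I = V/|Z| = 151 mA
P = VI cos φ = 164 × 0.151 × cos(26.0°) = 22.2 W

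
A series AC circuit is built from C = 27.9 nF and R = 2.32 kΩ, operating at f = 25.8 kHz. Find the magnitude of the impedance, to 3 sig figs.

2330 Ω

ω = 2πf = 162100 rad/s
X_C = 1/(ωC) = 221 Ω
Z = 2320 − j221 Ω
|Z| = √(2320² + 221²) = 2330 Ω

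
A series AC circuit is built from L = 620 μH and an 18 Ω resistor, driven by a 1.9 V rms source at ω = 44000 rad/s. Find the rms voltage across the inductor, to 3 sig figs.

1.59 V

X_L = ωL = 27.3 Ω
Z = 18.0 + j27.3 Ω
|Z| = √(18.0² + 27.3²) = 32.7 Ω
I = V/|Z| = 58.1 mA
V_L = I·|Z_L| = 0.0581 × 27.3 = 1.59 V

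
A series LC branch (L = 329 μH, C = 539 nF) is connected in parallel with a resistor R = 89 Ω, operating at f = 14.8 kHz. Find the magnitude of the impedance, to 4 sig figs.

ω = 2πf = 92990 rad/s
X_L = ωL = 30.59 Ω
X_C = 1/(ωC) = 19.95 Ω
Branch 1: Z₁ = R = 89.00 Ω
Branch 2 (series LC): Z₂ = j(X_L − X_C) = j10.64 Ω
Parallel: Z = Z₁Z₂/(Z₁+Z₂), |Z| = 10.57 Ω, ∠Z = 83.18°

10.57 Ω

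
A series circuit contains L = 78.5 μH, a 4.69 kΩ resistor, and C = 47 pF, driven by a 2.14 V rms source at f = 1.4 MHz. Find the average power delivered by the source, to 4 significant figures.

859.7 μW

ω = 2πf = 8.796e+06 rad/s
X_L = ωL = 690.5 Ω
X_C = 1/(ωC) = 2419 Ω
Net reactance X = X_L − X_C = -1728 Ω
Z = 4690 − j1728 Ω
|Z| = √(4690² + 1728²) = 4998 Ω
∠Z = arctan(-1728/4690) = -20.23°
I = V/|Z| = 428.1 μA
P = VI cos φ = 2.14 × 0.0004281 × cos(-20.23°) = 859.7 μW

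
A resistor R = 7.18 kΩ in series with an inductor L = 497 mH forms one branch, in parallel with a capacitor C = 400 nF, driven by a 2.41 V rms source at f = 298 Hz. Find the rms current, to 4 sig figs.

ω = 2πf = 1872 rad/s
X_L = ωL = 930.6 Ω
X_C = 1/(ωC) = 1335 Ω
Branch 1 (R+jX_L): Z₁ = 7180 + j930.6 Ω, |Z₁| = 7240 Ω
Branch 2 (−jX_C): Z₂ = −j1335 Ω
Parallel: Z = Z₁Z₂/(Z₁+Z₂), |Z| = 1344 Ω, ∠Z = -79.39°
I = V/|Z| = 2.41/1344 = 1.793 mA

1.793 mA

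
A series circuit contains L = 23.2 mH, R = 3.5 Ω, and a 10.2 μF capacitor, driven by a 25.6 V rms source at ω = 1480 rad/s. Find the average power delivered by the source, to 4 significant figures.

2.226 W

X_L = ωL = 34.34 Ω
X_C = 1/(ωC) = 66.24 Ω
Net reactance X = X_L − X_C = -31.91 Ω
Z = 3.500 − j31.91 Ω
|Z| = √(3.500² + 31.91²) = 32.10 Ω
∠Z = arctan(-31.91/3.500) = -83.74°
I = V/|Z| = 797.6 mA
P = VI cos φ = 25.6 × 0.7976 × cos(-83.74°) = 2.226 W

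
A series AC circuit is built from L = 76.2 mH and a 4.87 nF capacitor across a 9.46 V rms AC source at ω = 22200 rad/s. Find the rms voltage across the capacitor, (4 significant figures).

11.58 V

X_L = ωL = 1692 Ω
X_C = 1/(ωC) = 9249 Ω
Net reactance X = X_L − X_C = -7558 Ω
Z = − j7558 Ω
|Z| = √(0² + 7558²) = 7558 Ω
I = V/|Z| = 1.252 mA
V_C = I·|Z_C| = 0.001252 × 9249 = 11.58 V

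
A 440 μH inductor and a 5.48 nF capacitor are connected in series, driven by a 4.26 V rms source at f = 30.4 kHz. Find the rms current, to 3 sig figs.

4.89 mA

ω = 2πf = 191000 rad/s
X_L = ωL = 84.0 Ω
X_C = 1/(ωC) = 955 Ω
Net reactance X = X_L − X_C = -871 Ω
Z = − j871 Ω
|Z| = √(0² + 871²) = 871 Ω
I = V/|Z| = 4.26/871 = 4.89 mA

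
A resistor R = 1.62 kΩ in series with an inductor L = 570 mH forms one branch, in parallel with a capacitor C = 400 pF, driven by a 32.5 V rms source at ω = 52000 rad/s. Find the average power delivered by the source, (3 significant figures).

X_L = ωL = 29600 Ω
X_C = 1/(ωC) = 48100 Ω
Branch 1 (R+jX_L): Z₁ = 1620 + j29600 Ω, |Z₁| = 29700 Ω
Branch 2 (−jX_C): Z₂ = −j48100 Ω
Parallel: Z = Z₁Z₂/(Z₁+Z₂), |Z| = 77100 Ω, ∠Z = 81.9°
I = V/|Z| = 421 μA
P = VI cos φ = 32.5 × 0.000421 × cos(81.9°) = 1.94 mW

1.94 mW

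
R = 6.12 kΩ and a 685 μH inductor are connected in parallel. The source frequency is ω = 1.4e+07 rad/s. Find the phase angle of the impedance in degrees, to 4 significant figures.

X_L = ωL = 9590 Ω
Parallel: admittances add. Y = 1/R + 1/(jωL)
Y = (0.0001634 − j0.0001043) S
|Y| = 0.0001938 S → |Z| = 1/|Y| = 5159 Ω, ∠Z = −∠Y = 32.54°

32.54°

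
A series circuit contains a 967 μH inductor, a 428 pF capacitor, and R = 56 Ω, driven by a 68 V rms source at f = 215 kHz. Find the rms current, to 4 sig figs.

159.3 mA

ω = 2πf = 1.351e+06 rad/s
X_L = ωL = 1306 Ω
X_C = 1/(ωC) = 1730 Ω
Net reactance X = X_L − X_C = -423.3 Ω
Z = 56.00 − j423.3 Ω
|Z| = √(56.00² + 423.3²) = 427.0 Ω
I = V/|Z| = 68/427.0 = 159.3 mA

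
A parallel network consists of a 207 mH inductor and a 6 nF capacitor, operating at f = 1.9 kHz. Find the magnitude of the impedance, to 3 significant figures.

3000 Ω

ω = 2πf = 11940 rad/s
X_L = ωL = 2470 Ω
X_C = 1/(ωC) = 14000 Ω
Parallel: admittances add. Y = 1/(jωL) + jωC
Y = (0 − j0.000333) S
|Y| = 0.000333 S → |Z| = 1/|Y| = 3000 Ω, ∠Z = −∠Y = 90.0°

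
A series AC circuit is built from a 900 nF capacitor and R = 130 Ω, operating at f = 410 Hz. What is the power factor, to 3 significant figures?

0.289

ω = 2πf = 2576 rad/s
X_C = 1/(ωC) = 431 Ω
Z = 130 − j431 Ω
|Z| = √(130² + 431²) = 450 Ω
∠Z = arctan(-431/130) = -73.2°
cos φ = cos(-73.2°) = 0.289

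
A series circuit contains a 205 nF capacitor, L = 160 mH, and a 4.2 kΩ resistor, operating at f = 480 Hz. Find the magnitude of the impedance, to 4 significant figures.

4351 Ω

ω = 2πf = 3016 rad/s
X_L = ωL = 482.5 Ω
X_C = 1/(ωC) = 1617 Ω
Net reactance X = X_L − X_C = -1135 Ω
Z = 4200 − j1135 Ω
|Z| = √(4200² + 1135²) = 4351 Ω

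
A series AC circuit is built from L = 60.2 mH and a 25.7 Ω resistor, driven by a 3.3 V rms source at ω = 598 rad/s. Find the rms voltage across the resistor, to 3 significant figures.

1.92 V

X_L = ωL = 36.0 Ω
Z = 25.7 + j36.0 Ω
|Z| = √(25.7² + 36.0²) = 44.2 Ω
I = V/|Z| = 74.6 mA
V_R = I·|Z_R| = 0.0746 × 25.7 = 1.92 V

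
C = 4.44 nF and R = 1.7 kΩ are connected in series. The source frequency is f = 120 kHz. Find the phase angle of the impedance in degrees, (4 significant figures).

-9.966°

ω = 2πf = 754000 rad/s
X_C = 1/(ωC) = 298.7 Ω
Z = 1700 − j298.7 Ω
|Z| = √(1700² + 298.7²) = 1726 Ω
∠Z = arctan(-298.7/1700) = -9.966°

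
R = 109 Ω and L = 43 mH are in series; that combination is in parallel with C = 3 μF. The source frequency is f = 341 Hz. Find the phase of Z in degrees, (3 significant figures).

-19.6°

ω = 2πf = 2143 rad/s
X_L = ωL = 92.1 Ω
X_C = 1/(ωC) = 156 Ω
Branch 1 (R+jX_L): Z₁ = 109 + j92.1 Ω, |Z₁| = 143 Ω
Branch 2 (−jX_C): Z₂ = −j156 Ω
Parallel: Z = Z₁Z₂/(Z₁+Z₂), |Z| = 176 Ω, ∠Z = -19.6°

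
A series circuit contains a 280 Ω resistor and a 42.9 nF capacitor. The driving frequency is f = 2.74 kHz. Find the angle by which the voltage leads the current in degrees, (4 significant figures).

-78.32°

ω = 2πf = 17220 rad/s
X_C = 1/(ωC) = 1354 Ω
Z = 280.0 − j1354 Ω
|Z| = √(280.0² + 1354²) = 1383 Ω
∠Z = arctan(-1354/280.0) = -78.32°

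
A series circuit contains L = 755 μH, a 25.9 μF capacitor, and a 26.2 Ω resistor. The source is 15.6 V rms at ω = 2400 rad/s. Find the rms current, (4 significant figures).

X_L = ωL = 1.812 Ω
X_C = 1/(ωC) = 16.09 Ω
Net reactance X = X_L − X_C = -14.28 Ω
Z = 26.20 − j14.28 Ω
|Z| = √(26.20² + 14.28²) = 29.84 Ω
I = V/|Z| = 15.6/29.84 = 522.8 mA

522.8 mA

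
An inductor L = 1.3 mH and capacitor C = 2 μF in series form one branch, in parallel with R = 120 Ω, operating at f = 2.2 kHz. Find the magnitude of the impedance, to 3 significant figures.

ω = 2πf = 13820 rad/s
X_L = ωL = 18.0 Ω
X_C = 1/(ωC) = 36.2 Ω
Branch 1: Z₁ = R = 120 Ω
Branch 2 (series LC): Z₂ = j(X_L − X_C) = −j18.2 Ω
Parallel: Z = Z₁Z₂/(Z₁+Z₂), |Z| = 18.0 Ω, ∠Z = -81.4°

18.0 Ω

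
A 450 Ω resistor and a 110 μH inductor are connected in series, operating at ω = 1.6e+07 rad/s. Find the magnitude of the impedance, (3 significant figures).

1820 Ω

X_L = ωL = 1760 Ω
Z = 450 + j1760 Ω
|Z| = √(450² + 1760²) = 1820 Ω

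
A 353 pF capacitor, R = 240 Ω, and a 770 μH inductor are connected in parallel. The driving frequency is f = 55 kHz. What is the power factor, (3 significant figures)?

0.753

ω = 2πf = 345600 rad/s
X_L = ωL = 266 Ω
X_C = 1/(ωC) = 8200 Ω
Parallel: admittances add. Y = 1/R + 1/(jωL) + jωC
Y = (0.00417 − j0.00364) S
|Y| = 0.00553 S → |Z| = 1/|Y| = 181 Ω, ∠Z = −∠Y = 41.1°
cos φ = cos(41.1°) = 0.753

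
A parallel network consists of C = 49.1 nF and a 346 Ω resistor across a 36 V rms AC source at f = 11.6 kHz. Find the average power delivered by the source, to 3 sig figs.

ω = 2πf = 72880 rad/s
X_C = 1/(ωC) = 279 Ω
Parallel: admittances add. Y = 1/R + jωC
Y = (0.00289 + j0.00358) S
|Y| = 0.00460 S → |Z| = 1/|Y| = 217 Ω, ∠Z = −∠Y = -51.1°
I = V/|Z| = 166 mA
P = VI cos φ = 36 × 0.166 × cos(-51.1°) = 3.75 W

3.75 W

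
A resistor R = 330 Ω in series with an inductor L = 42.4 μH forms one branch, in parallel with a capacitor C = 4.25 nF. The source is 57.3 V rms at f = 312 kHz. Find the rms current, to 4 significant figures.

ω = 2πf = 1.96e+06 rad/s
X_L = ωL = 83.12 Ω
X_C = 1/(ωC) = 120.0 Ω
Branch 1 (R+jX_L): Z₁ = 330.0 + j83.12 Ω, |Z₁| = 340.3 Ω
Branch 2 (−jX_C): Z₂ = −j120.0 Ω
Parallel: Z = Z₁Z₂/(Z₁+Z₂), |Z| = 123.0 Ω, ∠Z = -69.48°
I = V/|Z| = 57.3/123.0 = 465.8 mA

465.8 mA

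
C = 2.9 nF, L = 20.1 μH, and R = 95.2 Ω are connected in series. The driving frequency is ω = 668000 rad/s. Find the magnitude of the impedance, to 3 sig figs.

X_L = ωL = 13.4 Ω
X_C = 1/(ωC) = 516 Ω
Net reactance X = X_L − X_C = -503 Ω
Z = 95.2 − j503 Ω
|Z| = √(95.2² + 503²) = 512 Ω

512 Ω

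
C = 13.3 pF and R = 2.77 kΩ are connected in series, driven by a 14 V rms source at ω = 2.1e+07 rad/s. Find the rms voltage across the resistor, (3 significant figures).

8.57 V

X_C = 1/(ωC) = 3580 Ω
Z = 2770 − j3580 Ω
|Z| = √(2770² + 3580²) = 4530 Ω
I = V/|Z| = 3.09 mA
V_R = I·|Z_R| = 0.00309 × 2770 = 8.57 V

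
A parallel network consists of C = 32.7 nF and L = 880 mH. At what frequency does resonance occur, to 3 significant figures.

938 Hz

ω₀ = 1/√(LC) = 1/√(0.88 × 3.27e-08) = 5895 rad/s
f₀ = ω₀/(2π) = 938 Hz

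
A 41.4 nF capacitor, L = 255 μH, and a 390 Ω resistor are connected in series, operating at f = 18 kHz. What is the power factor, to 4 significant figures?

0.9037

ω = 2πf = 113100 rad/s
X_L = ωL = 28.84 Ω
X_C = 1/(ωC) = 213.6 Ω
Net reactance X = X_L − X_C = -184.7 Ω
Z = 390.0 − j184.7 Ω
|Z| = √(390.0² + 184.7²) = 431.5 Ω
∠Z = arctan(-184.7/390.0) = -25.35°
cos φ = cos(-25.35°) = 0.9037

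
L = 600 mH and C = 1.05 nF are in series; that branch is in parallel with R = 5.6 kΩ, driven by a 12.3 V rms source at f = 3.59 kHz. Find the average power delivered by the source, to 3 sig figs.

27.0 mW

ω = 2πf = 22560 rad/s
X_L = ωL = 13500 Ω
X_C = 1/(ωC) = 42200 Ω
Branch 1: Z₁ = R = 5600 Ω
Branch 2 (series LC): Z₂ = j(X_L − X_C) = −j28700 Ω
Parallel: Z = Z₁Z₂/(Z₁+Z₂), |Z| = 5500 Ω, ∠Z = -11.0°
I = V/|Z| = 2.24 mA
P = VI cos φ = 12.3 × 0.00224 × cos(-11.0°) = 27.0 mW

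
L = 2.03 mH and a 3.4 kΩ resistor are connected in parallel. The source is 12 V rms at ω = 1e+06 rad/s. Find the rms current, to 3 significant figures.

6.88 mA

X_L = ωL = 2030 Ω
Parallel: admittances add. Y = 1/R + 1/(jωL)
Y = (0.000294 − j0.000493) S
|Y| = 0.000574 S → |Z| = 1/|Y| = 1740 Ω, ∠Z = −∠Y = 59.2°
I = V/|Z| = 12/1740 = 6.88 mA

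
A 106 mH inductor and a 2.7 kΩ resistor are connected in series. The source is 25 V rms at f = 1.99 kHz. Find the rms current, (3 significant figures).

8.31 mA

ω = 2πf = 12500 rad/s
X_L = ωL = 1330 Ω
Z = 2700 + j1330 Ω
|Z| = √(2700² + 1330²) = 3010 Ω
I = V/|Z| = 25/3010 = 8.31 mA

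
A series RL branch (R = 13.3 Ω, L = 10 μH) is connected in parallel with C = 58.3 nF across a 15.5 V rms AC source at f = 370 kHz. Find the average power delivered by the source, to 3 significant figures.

4.45 W

ω = 2πf = 2.325e+06 rad/s
X_L = ωL = 23.2 Ω
X_C = 1/(ωC) = 7.38 Ω
Branch 1 (R+jX_L): Z₁ = 13.3 + j23.2 Ω, |Z₁| = 26.8 Ω
Branch 2 (−jX_C): Z₂ = −j7.38 Ω
Parallel: Z = Z₁Z₂/(Z₁+Z₂), |Z| = 9.54 Ω, ∠Z = -79.8°
I = V/|Z| = 1.62 A
P = VI cos φ = 15.5 × 1.62 × cos(-79.8°) = 4.45 W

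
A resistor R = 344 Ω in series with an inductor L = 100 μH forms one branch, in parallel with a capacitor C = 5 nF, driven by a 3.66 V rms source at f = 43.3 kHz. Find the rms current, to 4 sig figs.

ω = 2πf = 272100 rad/s
X_L = ωL = 27.21 Ω
X_C = 1/(ωC) = 735.1 Ω
Branch 1 (R+jX_L): Z₁ = 344.0 + j27.21 Ω, |Z₁| = 345.1 Ω
Branch 2 (−jX_C): Z₂ = −j735.1 Ω
Parallel: Z = Z₁Z₂/(Z₁+Z₂), |Z| = 322.3 Ω, ∠Z = -21.39°
I = V/|Z| = 3.66/322.3 = 11.36 mA

11.36 mA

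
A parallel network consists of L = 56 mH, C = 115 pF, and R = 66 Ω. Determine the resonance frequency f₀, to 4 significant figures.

62.72 kHz

ω₀ = 1/√(LC) = 1/√(0.056 × 1.15e-10) = 394100 rad/s
f₀ = ω₀/(2π) = 62.72 kHz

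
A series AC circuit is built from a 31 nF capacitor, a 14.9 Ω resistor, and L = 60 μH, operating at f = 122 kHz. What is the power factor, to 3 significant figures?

ω = 2πf = 766500 rad/s
X_L = ωL = 46.0 Ω
X_C = 1/(ωC) = 42.1 Ω
Net reactance X = X_L − X_C = 3.91 Ω
Z = 14.9 + j3.91 Ω
|Z| = √(14.9² + 3.91²) = 15.4 Ω
∠Z = arctan(3.91/14.9) = 14.7°
cos φ = cos(14.7°) = 0.967

0.967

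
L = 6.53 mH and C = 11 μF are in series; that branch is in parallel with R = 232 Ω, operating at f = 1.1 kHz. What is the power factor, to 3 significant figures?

ω = 2πf = 6912 rad/s
X_L = ωL = 45.1 Ω
X_C = 1/(ωC) = 13.2 Ω
Branch 1: Z₁ = R = 232 Ω
Branch 2 (series LC): Z₂ = j(X_L − X_C) = j32.0 Ω
Parallel: Z = Z₁Z₂/(Z₁+Z₂), |Z| = 31.7 Ω, ∠Z = 82.2°
cos φ = cos(82.2°) = 0.137

0.137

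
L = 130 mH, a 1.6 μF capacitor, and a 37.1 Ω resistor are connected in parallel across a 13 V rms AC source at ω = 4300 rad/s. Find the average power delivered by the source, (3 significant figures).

X_L = ωL = 559 Ω
X_C = 1/(ωC) = 145 Ω
Parallel: admittances add. Y = 1/R + 1/(jωL) + jωC
Y = (0.0270 + j0.00509) S
|Y| = 0.0274 S → |Z| = 1/|Y| = 36.5 Ω, ∠Z = −∠Y = -10.7°
I = V/|Z| = 357 mA
P = VI cos φ = 13 × 0.357 × cos(-10.7°) = 4.56 W

4.56 W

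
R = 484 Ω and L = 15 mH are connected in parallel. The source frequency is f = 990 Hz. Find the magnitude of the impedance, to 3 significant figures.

91.6 Ω

ω = 2πf = 6220 rad/s
X_L = ωL = 93.3 Ω
Parallel: admittances add. Y = 1/R + 1/(jωL)
Y = (0.00207 − j0.0107) S
|Y| = 0.0109 S → |Z| = 1/|Y| = 91.6 Ω, ∠Z = −∠Y = 79.1°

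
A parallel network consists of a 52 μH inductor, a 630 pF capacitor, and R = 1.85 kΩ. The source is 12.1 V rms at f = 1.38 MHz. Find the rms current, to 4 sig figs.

ω = 2πf = 8.671e+06 rad/s
X_L = ωL = 450.9 Ω
X_C = 1/(ωC) = 183.1 Ω
Parallel: admittances add. Y = 1/R + 1/(jωL) + jωC
Y = (0.0005405 + j0.003245) S
|Y| = 0.003289 S → |Z| = 1/|Y| = 304.0 Ω, ∠Z = −∠Y = -80.54°
I = V/|Z| = 12.1/304.0 = 39.80 mA

39.80 mA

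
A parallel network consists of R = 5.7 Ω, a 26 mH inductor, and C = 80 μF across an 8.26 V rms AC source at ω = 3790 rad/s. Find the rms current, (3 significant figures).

2.82 A

X_L = ωL = 98.5 Ω
X_C = 1/(ωC) = 3.30 Ω
Parallel: admittances add. Y = 1/R + 1/(jωL) + jωC
Y = (0.175 + j0.293) S
|Y| = 0.342 S → |Z| = 1/|Y| = 2.93 Ω, ∠Z = −∠Y = -59.1°
I = V/|Z| = 8.26/2.93 = 2.82 A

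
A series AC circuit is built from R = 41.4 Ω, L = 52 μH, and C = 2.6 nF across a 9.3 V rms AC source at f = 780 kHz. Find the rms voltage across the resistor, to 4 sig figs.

ω = 2πf = 4.901e+06 rad/s
X_L = ωL = 254.8 Ω
X_C = 1/(ωC) = 78.48 Ω
Net reactance X = X_L − X_C = 176.4 Ω
Z = 41.40 + j176.4 Ω
|Z| = √(41.40² + 176.4²) = 181.2 Ω
I = V/|Z| = 51.34 mA
V_R = I·|Z_R| = 0.05134 × 41.40 = 2.125 V

2.125 V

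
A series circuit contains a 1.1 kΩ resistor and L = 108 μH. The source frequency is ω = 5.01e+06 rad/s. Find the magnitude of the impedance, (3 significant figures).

1230 Ω

X_L = ωL = 541 Ω
Z = 1100 + j541 Ω
|Z| = √(1100² + 541²) = 1230 Ω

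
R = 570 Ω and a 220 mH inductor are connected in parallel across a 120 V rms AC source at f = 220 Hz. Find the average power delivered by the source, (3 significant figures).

ω = 2πf = 1382 rad/s
X_L = ωL = 304 Ω
Parallel: admittances add. Y = 1/R + 1/(jωL)
Y = (0.00175 − j0.00329) S
|Y| = 0.00373 S → |Z| = 1/|Y| = 268 Ω, ∠Z = −∠Y = 61.9°
I = V/|Z| = 447 mA
P = VI cos φ = 120 × 0.447 × cos(61.9°) = 25.3 W

25.3 W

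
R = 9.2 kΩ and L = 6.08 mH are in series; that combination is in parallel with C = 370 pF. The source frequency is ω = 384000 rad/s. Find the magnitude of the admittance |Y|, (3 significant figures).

X_L = ωL = 2330 Ω
X_C = 1/(ωC) = 7040 Ω
Branch 1 (R+jX_L): Z₁ = 9200 + j2330 Ω, |Z₁| = 9490 Ω
Branch 2 (−jX_C): Z₂ = −j7040 Ω
Parallel: Z = Z₁Z₂/(Z₁+Z₂), |Z| = 6470 Ω, ∠Z = -48.7°
|Y| = 1/|Z| = 155 μS

155 μS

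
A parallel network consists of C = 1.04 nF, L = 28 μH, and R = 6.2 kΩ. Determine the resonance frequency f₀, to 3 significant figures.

933 kHz

ω₀ = 1/√(LC) = 1/√(2.8e-05 × 1.04e-09) = 5.86e+06 rad/s
f₀ = ω₀/(2π) = 933 kHz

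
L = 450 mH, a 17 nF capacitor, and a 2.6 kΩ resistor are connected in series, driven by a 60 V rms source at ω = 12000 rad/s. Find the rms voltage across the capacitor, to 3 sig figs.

111 V

X_L = ωL = 5400 Ω
X_C = 1/(ωC) = 4900 Ω
Net reactance X = X_L − X_C = 498 Ω
Z = 2600 + j498 Ω
|Z| = √(2600² + 498²) = 2650 Ω
I = V/|Z| = 22.7 mA
V_C = I·|Z_C| = 0.0227 × 4900 = 111 V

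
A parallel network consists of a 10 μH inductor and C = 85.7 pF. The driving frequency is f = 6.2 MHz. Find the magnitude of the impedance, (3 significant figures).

ω = 2πf = 3.896e+07 rad/s
X_L = ωL = 390 Ω
X_C = 1/(ωC) = 300 Ω
Parallel: admittances add. Y = 1/(jωL) + jωC
Y = (0 + j0.000771) S
|Y| = 0.000771 S → |Z| = 1/|Y| = 1300 Ω, ∠Z = −∠Y = -90.0°

1300 Ω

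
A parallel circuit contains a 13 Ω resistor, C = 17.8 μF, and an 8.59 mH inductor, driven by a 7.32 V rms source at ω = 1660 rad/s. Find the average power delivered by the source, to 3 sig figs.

X_L = ωL = 14.3 Ω
X_C = 1/(ωC) = 33.8 Ω
Parallel: admittances add. Y = 1/R + 1/(jωL) + jωC
Y = (0.0769 − j0.0406) S
|Y| = 0.0870 S → |Z| = 1/|Y| = 11.5 Ω, ∠Z = −∠Y = 27.8°
I = V/|Z| = 637 mA
P = VI cos φ = 7.32 × 0.637 × cos(27.8°) = 4.12 W

4.12 W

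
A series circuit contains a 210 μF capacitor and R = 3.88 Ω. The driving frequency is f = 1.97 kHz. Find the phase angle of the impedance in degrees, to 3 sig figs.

ω = 2πf = 12380 rad/s
X_C = 1/(ωC) = 0.385 Ω
Z = 3.88 − j0.385 Ω
|Z| = √(3.88² + 0.385²) = 3.90 Ω
∠Z = arctan(-0.385/3.88) = -5.66°

-5.66°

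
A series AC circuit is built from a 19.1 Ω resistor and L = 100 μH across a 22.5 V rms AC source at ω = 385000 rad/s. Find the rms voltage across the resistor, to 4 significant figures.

9.999 V

X_L = ωL = 38.50 Ω
Z = 19.10 + j38.50 Ω
|Z| = √(19.10² + 38.50²) = 42.98 Ω
I = V/|Z| = 523.5 mA
V_R = I·|Z_R| = 0.5235 × 19.10 = 9.999 V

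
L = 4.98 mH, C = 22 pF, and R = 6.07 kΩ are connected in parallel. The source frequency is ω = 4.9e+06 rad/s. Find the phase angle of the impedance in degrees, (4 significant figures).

-22.08°

X_L = ωL = 24400 Ω
X_C = 1/(ωC) = 9276 Ω
Parallel: admittances add. Y = 1/R + 1/(jωL) + jωC
Y = (0.0001647 + j6.682e-05) S
|Y| = 0.0001778 S → |Z| = 1/|Y| = 5625 Ω, ∠Z = −∠Y = -22.08°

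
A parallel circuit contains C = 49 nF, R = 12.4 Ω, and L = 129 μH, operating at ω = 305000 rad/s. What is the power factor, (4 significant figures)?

0.9917

X_L = ωL = 39.34 Ω
X_C = 1/(ωC) = 66.91 Ω
Parallel: admittances add. Y = 1/R + 1/(jωL) + jωC
Y = (0.08065 − j0.01047) S
|Y| = 0.08132 S → |Z| = 1/|Y| = 12.30 Ω, ∠Z = −∠Y = 7.398°
cos φ = cos(7.398°) = 0.9917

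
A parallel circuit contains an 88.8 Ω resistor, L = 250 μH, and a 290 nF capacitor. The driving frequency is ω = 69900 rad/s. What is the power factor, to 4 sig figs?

0.2915

X_L = ωL = 17.48 Ω
X_C = 1/(ωC) = 49.33 Ω
Parallel: admittances add. Y = 1/R + 1/(jωL) + jωC
Y = (0.01126 − j0.03695) S
|Y| = 0.03863 S → |Z| = 1/|Y| = 25.89 Ω, ∠Z = −∠Y = 73.05°
cos φ = cos(73.05°) = 0.2915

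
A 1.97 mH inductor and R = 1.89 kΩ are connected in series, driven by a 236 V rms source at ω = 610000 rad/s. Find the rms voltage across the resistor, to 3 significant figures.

199 V

X_L = ωL = 1200 Ω
Z = 1890 + j1200 Ω
|Z| = √(1890² + 1200²) = 2240 Ω
I = V/|Z| = 105 mA
V_R = I·|Z_R| = 0.105 × 1890 = 199 V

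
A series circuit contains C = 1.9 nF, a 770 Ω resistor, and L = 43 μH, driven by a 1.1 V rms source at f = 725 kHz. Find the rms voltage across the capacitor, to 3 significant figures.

ω = 2πf = 4.555e+06 rad/s
X_L = ωL = 196 Ω
X_C = 1/(ωC) = 116 Ω
Net reactance X = X_L − X_C = 80.3 Ω
Z = 770 + j80.3 Ω
|Z| = √(770² + 80.3²) = 774 Ω
I = V/|Z| = 1.42 mA
V_C = I·|Z_C| = 0.00142 × 116 = 0.164 V

0.164 V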